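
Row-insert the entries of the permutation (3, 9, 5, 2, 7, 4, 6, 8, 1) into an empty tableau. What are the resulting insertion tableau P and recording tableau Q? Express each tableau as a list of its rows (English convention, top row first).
P = [[1, 4, 6, 8], [2, 5, 7], [3], [9]], Q = [[1, 2, 5, 8], [3, 6, 7], [4], [9]]

Insert each entry of the permutation into P by Schensted row insertion, recording in Q the position of each new cell.

Insert 3: appended to row 1. P = [[3]].
Insert 9: appended to row 1. P = [[3, 9]].
Insert 5: 5 bumps 9 from row 1; 9 starts row 2. P = [[3, 5], [9]].
Insert 2: 2 bumps 3 from row 1; 3 bumps 9 from row 2; 9 starts row 3. P = [[2, 5], [3], [9]].
Insert 7: appended to row 1. P = [[2, 5, 7], [3], [9]].
Insert 4: 4 bumps 5 from row 1; 5 appends to row 2. P = [[2, 4, 7], [3, 5], [9]].
Insert 6: 6 bumps 7 from row 1; 7 appends to row 2. P = [[2, 4, 6], [3, 5, 7], [9]].
Insert 8: appended to row 1. P = [[2, 4, 6, 8], [3, 5, 7], [9]].
Insert 1: 1 bumps 2 from row 1; 2 bumps 3 from row 2; 3 bumps 9 from row 3; 9 starts row 4. P = [[1, 4, 6, 8], [2, 5, 7], [3], [9]].

So P = [[1, 4, 6, 8], [2, 5, 7], [3], [9]], Q = [[1, 2, 5, 8], [3, 6, 7], [4], [9]].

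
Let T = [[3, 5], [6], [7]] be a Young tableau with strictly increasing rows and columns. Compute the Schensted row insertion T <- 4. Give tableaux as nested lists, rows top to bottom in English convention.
In row 1, 4 replaces 5 (the leftmost entry greater than 4); 5 is bumped to row 2. In row 2, 5 replaces 6 (the leftmost entry greater than 5); 6 is bumped to row 3. In row 3, 6 replaces 7 (the leftmost entry greater than 6); 7 is bumped to row 4. 7 starts a new row 4. The new tableau is [[3, 4], [5], [6], [7]].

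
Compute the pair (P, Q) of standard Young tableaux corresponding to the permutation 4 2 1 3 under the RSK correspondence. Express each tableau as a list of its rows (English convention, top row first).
Insert each entry of the permutation into P by Schensted row insertion, recording in Q the position of each new cell.

Insert 4: appended to row 1. P = [[4]], Q = [[1]].
Insert 2: 2 bumps 4 from row 1; 4 starts row 2. P = [[2], [4]], Q = [[1], [2]].
Insert 1: 1 bumps 2 from row 1; 2 bumps 4 from row 2; 4 starts row 3. P = [[1], [2], [4]], Q = [[1], [2], [3]].
Insert 3: appended to row 1. P = [[1, 3], [2], [4]], Q = [[1, 4], [2], [3]].

So P = [[1, 3], [2], [4]], Q = [[1, 4], [2], [3]].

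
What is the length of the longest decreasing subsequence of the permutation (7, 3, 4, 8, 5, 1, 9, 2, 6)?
3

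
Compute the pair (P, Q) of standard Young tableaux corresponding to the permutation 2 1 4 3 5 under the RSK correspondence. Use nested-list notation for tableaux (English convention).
Insert each entry of the permutation into P by Schensted row insertion, recording in Q the position of each new cell.

Insert 2: appended to row 1. P = [[2]].
Insert 1: 1 bumps 2 from row 1; 2 starts row 2. P = [[1], [2]].
Insert 4: appended to row 1. P = [[1, 4], [2]].
Insert 3: 3 bumps 4 from row 1; 4 appends to row 2. P = [[1, 3], [2, 4]].
Insert 5: appended to row 1. P = [[1, 3, 5], [2, 4]].

So P = [[1, 3, 5], [2, 4]], Q = [[1, 3, 5], [2, 4]].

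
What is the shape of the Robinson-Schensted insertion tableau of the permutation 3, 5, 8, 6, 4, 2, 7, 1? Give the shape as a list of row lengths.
RSK row insertion gives P = [[1, 4, 6, 7], [2], [3], [5], [8]], which has shape [4, 1, 1, 1, 1].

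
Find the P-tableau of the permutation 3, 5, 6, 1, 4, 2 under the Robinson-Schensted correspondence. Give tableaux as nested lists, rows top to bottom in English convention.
Insert 3: appended to row 1. P = [[3]].
Insert 5: appended to row 1. P = [[3, 5]].
Insert 6: appended to row 1. P = [[3, 5, 6]].
Insert 1: 1 bumps 3 from row 1; 3 starts row 2. P = [[1, 5, 6], [3]].
Insert 4: 4 bumps 5 from row 1; 5 appends to row 2. P = [[1, 4, 6], [3, 5]].
Insert 2: 2 bumps 4 from row 1; 4 bumps 5 from row 2; 5 starts row 3. P = [[1, 2, 6], [3, 4], [5]].

So P = [[1, 2, 6], [3, 4], [5]].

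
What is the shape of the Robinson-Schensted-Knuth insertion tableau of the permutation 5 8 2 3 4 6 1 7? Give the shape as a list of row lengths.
[5, 2, 1]

Row-insert each entry into an empty tableau.

After inserting 5: P = [[5]].
After inserting 8: P = [[5, 8]].
After inserting 2: P = [[2, 8], [5]].
After inserting 3: P = [[2, 3], [5, 8]].
After inserting 4: P = [[2, 3, 4], [5, 8]].
After inserting 6: P = [[2, 3, 4, 6], [5, 8]].
After inserting 1: P = [[1, 3, 4, 6], [2, 8], [5]].
After inserting 7: P = [[1, 3, 4, 6, 7], [2, 8], [5]].

The final insertion tableau P = [[1, 3, 4, 6, 7], [2, 8], [5]] has shape [5, 2, 1].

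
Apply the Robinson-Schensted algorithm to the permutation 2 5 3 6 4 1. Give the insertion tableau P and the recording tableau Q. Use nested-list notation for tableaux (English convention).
P = [[1, 3, 4], [2, 6], [5]], Q = [[1, 2, 4], [3, 5], [6]]

Insert each entry of the permutation into P by Schensted row insertion, recording in Q the position of each new cell.

Insert 2: appended to row 1. P = [[2]], Q = [[1]].
Insert 5: appended to row 1. P = [[2, 5]], Q = [[1, 2]].
Insert 3: 3 bumps 5 from row 1; 5 starts row 2. P = [[2, 3], [5]], Q = [[1, 2], [3]].
Insert 6: appended to row 1. P = [[2, 3, 6], [5]], Q = [[1, 2, 4], [3]].
Insert 4: 4 bumps 6 from row 1; 6 appends to row 2. P = [[2, 3, 4], [5, 6]], Q = [[1, 2, 4], [3, 5]].
Insert 1: 1 bumps 2 from row 1; 2 bumps 5 from row 2; 5 starts row 3. P = [[1, 3, 4], [2, 6], [5]], Q = [[1, 2, 4], [3, 5], [6]].

So P = [[1, 3, 4], [2, 6], [5]], Q = [[1, 2, 4], [3, 5], [6]].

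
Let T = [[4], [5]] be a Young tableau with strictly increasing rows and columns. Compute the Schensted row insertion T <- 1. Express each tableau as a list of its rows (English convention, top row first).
[[1], [4], [5]]

In row 1, 1 replaces 4 (the leftmost entry greater than 1); 4 is bumped to row 2. In row 2, 4 replaces 5 (the leftmost entry greater than 4); 5 is bumped to row 3. 5 starts a new row 3. The new tableau is [[1], [4], [5]].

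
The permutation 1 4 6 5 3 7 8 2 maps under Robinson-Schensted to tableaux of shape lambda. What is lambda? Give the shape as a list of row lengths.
Row-insert each entry into an empty tableau.

After inserting 1: P = [[1]].
After inserting 4: P = [[1, 4]].
After inserting 6: P = [[1, 4, 6]].
After inserting 5: P = [[1, 4, 5], [6]].
After inserting 3: P = [[1, 3, 5], [4], [6]].
After inserting 7: P = [[1, 3, 5, 7], [4], [6]].
After inserting 8: P = [[1, 3, 5, 7, 8], [4], [6]].
After inserting 2: P = [[1, 2, 5, 7, 8], [3], [4], [6]].

The final insertion tableau P = [[1, 2, 5, 7, 8], [3], [4], [6]] has shape [5, 1, 1, 1].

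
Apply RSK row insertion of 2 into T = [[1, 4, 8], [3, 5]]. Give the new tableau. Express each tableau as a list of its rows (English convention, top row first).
In row 1, 2 replaces 4 (the leftmost entry greater than 2); 4 is bumped to row 2. In row 2, 4 replaces 5 (the leftmost entry greater than 4); 5 is bumped to row 3. 5 starts a new row 3. The new tableau is [[1, 2, 8], [3, 4], [5]].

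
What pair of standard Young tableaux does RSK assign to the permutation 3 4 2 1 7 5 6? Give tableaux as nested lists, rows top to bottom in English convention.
Insert each entry of the permutation into P by Schensted row insertion, recording in Q the position of each new cell.

Insert 3: appended to row 1. P = [[3]], Q = [[1]].
Insert 4: appended to row 1. P = [[3, 4]], Q = [[1, 2]].
Insert 2: 2 bumps 3 from row 1; 3 starts row 2. P = [[2, 4], [3]], Q = [[1, 2], [3]].
Insert 1: 1 bumps 2 from row 1; 2 bumps 3 from row 2; 3 starts row 3. P = [[1, 4], [2], [3]], Q = [[1, 2], [3], [4]].
Insert 7: appended to row 1. P = [[1, 4, 7], [2], [3]], Q = [[1, 2, 5], [3], [4]].
Insert 5: 5 bumps 7 from row 1; 7 appends to row 2. P = [[1, 4, 5], [2, 7], [3]], Q = [[1, 2, 5], [3, 6], [4]].
Insert 6: appended to row 1. P = [[1, 4, 5, 6], [2, 7], [3]], Q = [[1, 2, 5, 7], [3, 6], [4]].

So P = [[1, 4, 5, 6], [2, 7], [3]], Q = [[1, 2, 5, 7], [3, 6], [4]].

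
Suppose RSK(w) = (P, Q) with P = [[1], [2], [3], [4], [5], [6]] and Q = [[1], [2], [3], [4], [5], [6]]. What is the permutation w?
6 5 4 3 2 1

Reverse the RSK construction: for i from n down to 1, find the cell of Q containing i, remove the entry at that cell from P, and reverse-bump it up through P; the value ejected from row 1 is w(i).

Step i=6: Q has 6 at row 6, column 1; remove 6 from row 6 of P and reverse-bump: 6 enters row 5 and ejects 5; 5 enters row 4 and ejects 4; 4 enters row 3 and ejects 3; 3 enters row 2 and ejects 2; 2 enters row 1 and ejects 1. So w(6) = 1. P is now [[2], [3], [4], [5], [6]].
Step i=5: Q has 5 at row 5, column 1; remove 6 from row 5 of P and reverse-bump: 6 enters row 4 and ejects 5; 5 enters row 3 and ejects 4; 4 enters row 2 and ejects 3; 3 enters row 1 and ejects 2. So w(5) = 2. P is now [[3], [4], [5], [6]].
Step i=4: Q has 4 at row 4, column 1; remove 6 from row 4 of P and reverse-bump: 6 enters row 3 and ejects 5; 5 enters row 2 and ejects 4; 4 enters row 1 and ejects 3. So w(4) = 3. P is now [[4], [5], [6]].
Step i=3: Q has 3 at row 3, column 1; remove 6 from row 3 of P and reverse-bump: 6 enters row 2 and ejects 5; 5 enters row 1 and ejects 4. So w(3) = 4. P is now [[5], [6]].
Step i=2: Q has 2 at row 2, column 1; remove 6 from row 2 of P and reverse-bump: 6 enters row 1 and ejects 5. So w(2) = 5. P is now [[6]].
Step i=1: Q has 1 at row 1, column 1; remove that cell from P, ejecting 6. So w(1) = 6. P is now [].

So w = 6 5 4 3 2 1.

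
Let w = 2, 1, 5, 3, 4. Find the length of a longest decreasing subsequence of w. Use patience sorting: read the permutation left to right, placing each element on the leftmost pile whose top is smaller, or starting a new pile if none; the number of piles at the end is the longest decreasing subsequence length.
2

2: new pile. tops = [2]
1: new pile. tops = [2, 1]
5: onto pile 1 (replacing 2). tops = [5, 1]
3: onto pile 2 (replacing 1). tops = [5, 3]
4: onto pile 2 (replacing 3). tops = [5, 4]

2 piles, so the longest decreasing subsequence has length 2.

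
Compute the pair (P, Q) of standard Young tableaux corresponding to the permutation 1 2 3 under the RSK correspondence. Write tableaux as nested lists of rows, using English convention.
P = [[1, 2, 3]], Q = [[1, 2, 3]]

Insert each entry of the permutation into P by Schensted row insertion, recording in Q the position of each new cell.

Insert 1: appended to row 1. P = [[1]].
Insert 2: appended to row 1. P = [[1, 2]].
Insert 3: appended to row 1. P = [[1, 2, 3]].

So P = [[1, 2, 3]], Q = [[1, 2, 3]].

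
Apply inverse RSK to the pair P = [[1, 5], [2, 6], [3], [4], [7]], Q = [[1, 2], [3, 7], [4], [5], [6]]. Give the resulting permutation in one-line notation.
4 7 6 3 2 1 5

Reverse the RSK construction: for i from n down to 1, find the cell of Q containing i, remove the entry at that cell from P, and reverse-bump it up through P; the value ejected from row 1 is w(i).

Step i=7: Q has 7 at row 2, column 2; remove 6 from row 2 of P and reverse-bump: 6 enters row 1 and ejects 5. So w(7) = 5. P is now [[1, 6], [2], [3], [4], [7]].
Step i=6: Q has 6 at row 5, column 1; remove 7 from row 5 of P and reverse-bump: 7 enters row 4 and ejects 4; 4 enters row 3 and ejects 3; 3 enters row 2 and ejects 2; 2 enters row 1 and ejects 1. So w(6) = 1. P is now [[2, 6], [3], [4], [7]].
Step i=5: Q has 5 at row 4, column 1; remove 7 from row 4 of P and reverse-bump: 7 enters row 3 and ejects 4; 4 enters row 2 and ejects 3; 3 enters row 1 and ejects 2. So w(5) = 2. P is now [[3, 6], [4], [7]].
Step i=4: Q has 4 at row 3, column 1; remove 7 from row 3 of P and reverse-bump: 7 enters row 2 and ejects 4; 4 enters row 1 and ejects 3. So w(4) = 3. P is now [[4, 6], [7]].
Step i=3: Q has 3 at row 2, column 1; remove 7 from row 2 of P and reverse-bump: 7 enters row 1 and ejects 6. So w(3) = 6. P is now [[4, 7]].
Step i=2: Q has 2 at row 1, column 2; remove that cell from P, ejecting 7. So w(2) = 7. P is now [[4]].
Step i=1: Q has 1 at row 1, column 1; remove that cell from P, ejecting 4. So w(1) = 4. P is now [].

So w = 4 7 6 3 2 1 5.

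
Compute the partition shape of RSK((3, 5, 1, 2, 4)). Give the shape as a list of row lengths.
RSK row insertion gives P = [[1, 2, 4], [3, 5]], which has shape [3, 2].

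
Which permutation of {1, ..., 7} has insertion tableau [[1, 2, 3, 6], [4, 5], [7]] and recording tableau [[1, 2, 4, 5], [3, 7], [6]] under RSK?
Reverse RSK: for i = n, n-1, ..., 1, locate i in Q, remove the corresponding corner cell from P, and reverse-bump its entry up through P; the value ejected from row 1 is w(i).

So w = 1 7 4 5 6 2 3.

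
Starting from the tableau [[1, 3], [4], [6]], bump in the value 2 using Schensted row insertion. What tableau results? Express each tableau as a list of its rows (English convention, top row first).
[[1, 2], [3], [4], [6]]

In row 1, 2 replaces 3 (the leftmost entry greater than 2); 3 is bumped to row 2. In row 2, 3 replaces 4 (the leftmost entry greater than 3); 4 is bumped to row 3. In row 3, 4 replaces 6 (the leftmost entry greater than 4); 6 is bumped to row 4. 6 starts a new row 4. The new tableau is [[1, 2], [3], [4], [6]].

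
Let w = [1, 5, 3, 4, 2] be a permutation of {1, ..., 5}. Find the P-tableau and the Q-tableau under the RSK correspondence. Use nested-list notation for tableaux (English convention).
Insert each entry of the permutation into P by Schensted row insertion, recording in Q the position of each new cell.

Insert 1: appended to row 1. P = [[1]].
Insert 5: appended to row 1. P = [[1, 5]].
Insert 3: 3 bumps 5 from row 1; 5 starts row 2. P = [[1, 3], [5]].
Insert 4: appended to row 1. P = [[1, 3, 4], [5]].
Insert 2: 2 bumps 3 from row 1; 3 bumps 5 from row 2; 5 starts row 3. P = [[1, 2, 4], [3], [5]].

So P = [[1, 2, 4], [3], [5]], Q = [[1, 2, 4], [3], [5]].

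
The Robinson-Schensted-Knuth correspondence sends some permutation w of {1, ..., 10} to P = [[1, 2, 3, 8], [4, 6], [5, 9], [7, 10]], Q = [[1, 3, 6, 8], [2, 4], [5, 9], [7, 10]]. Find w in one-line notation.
Reverse the RSK construction: for i from n down to 1, find the cell of Q containing i, remove the entry at that cell from P, and reverse-bump it up through P; the value ejected from row 1 is w(i).

Step i=10: Q has 10 at row 4, column 2; remove 10 from row 4 of P and reverse-bump: 10 enters row 3 and ejects 9; 9 enters row 2 and ejects 6; 6 enters row 1 and ejects 3. So w(10) = 3. P is now [[1, 2, 6, 8], [4, 9], [5, 10], [7]].
Step i=9: Q has 9 at row 3, column 2; remove 10 from row 3 of P and reverse-bump: 10 enters row 2 and ejects 9; 9 enters row 1 and ejects 8. So w(9) = 8. P is now [[1, 2, 6, 9], [4, 10], [5], [7]].
Step i=8: Q has 8 at row 1, column 4; remove that cell from P, ejecting 9. So w(8) = 9. P is now [[1, 2, 6], [4, 10], [5], [7]].
Step i=7: Q has 7 at row 4, column 1; remove 7 from row 4 of P and reverse-bump: 7 enters row 3 and ejects 5; 5 enters row 2 and ejects 4; 4 enters row 1 and ejects 2. So w(7) = 2. P is now [[1, 4, 6], [5, 10], [7]].
Step i=6: Q has 6 at row 1, column 3; remove that cell from P, ejecting 6. So w(6) = 6. P is now [[1, 4], [5, 10], [7]].
Step i=5: Q has 5 at row 3, column 1; remove 7 from row 3 of P and reverse-bump: 7 enters row 2 and ejects 5; 5 enters row 1 and ejects 4. So w(5) = 4. P is now [[1, 5], [7, 10]].
Step i=4: Q has 4 at row 2, column 2; remove 10 from row 2 of P and reverse-bump: 10 enters row 1 and ejects 5. So w(4) = 5. P is now [[1, 10], [7]].
Step i=3: Q has 3 at row 1, column 2; remove that cell from P, ejecting 10. So w(3) = 10. P is now [[1], [7]].
Step i=2: Q has 2 at row 2, column 1; remove 7 from row 2 of P and reverse-bump: 7 enters row 1 and ejects 1. So w(2) = 1. P is now [[7]].
Step i=1: Q has 1 at row 1, column 1; remove that cell from P, ejecting 7. So w(1) = 7. P is now [].

So w = 7 1 10 5 4 6 2 9 8 3.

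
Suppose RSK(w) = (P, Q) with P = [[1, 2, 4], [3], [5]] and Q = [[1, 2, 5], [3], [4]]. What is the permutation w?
Reverse the RSK construction: for i from n down to 1, find the cell of Q containing i, remove the entry at that cell from P, and reverse-bump it up through P; the value ejected from row 1 is w(i).

Step i=5: Q has 5 at row 1, column 3; remove that cell from P, ejecting 4. So w(5) = 4. P is now [[1, 2], [3], [5]].
Step i=4: Q has 4 at row 3, column 1; remove 5 from row 3 of P and reverse-bump: 5 enters row 2 and ejects 3; 3 enters row 1 and ejects 2. So w(4) = 2. P is now [[1, 3], [5]].
Step i=3: Q has 3 at row 2, column 1; remove 5 from row 2 of P and reverse-bump: 5 enters row 1 and ejects 3. So w(3) = 3. P is now [[1, 5]].
Step i=2: Q has 2 at row 1, column 2; remove that cell from P, ejecting 5. So w(2) = 5. P is now [[1]].
Step i=1: Q has 1 at row 1, column 1; remove that cell from P, ejecting 1. So w(1) = 1. P is now [].

So w = 1 5 3 2 4.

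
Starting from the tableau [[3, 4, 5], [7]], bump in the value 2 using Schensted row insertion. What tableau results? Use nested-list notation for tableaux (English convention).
[[2, 4, 5], [3], [7]]

In row 1, 2 replaces 3 (the leftmost entry greater than 2); 3 is bumped to row 2. In row 2, 3 replaces 7 (the leftmost entry greater than 3); 7 is bumped to row 3. 7 starts a new row 3. The new tableau is [[2, 4, 5], [3], [7]].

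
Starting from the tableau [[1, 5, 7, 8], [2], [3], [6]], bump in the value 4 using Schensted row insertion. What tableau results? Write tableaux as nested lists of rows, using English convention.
In row 1, 4 replaces 5 (the leftmost entry greater than 4); 5 is bumped to row 2. 5 is appended to row 2. The new tableau is [[1, 4, 7, 8], [2, 5], [3], [6]].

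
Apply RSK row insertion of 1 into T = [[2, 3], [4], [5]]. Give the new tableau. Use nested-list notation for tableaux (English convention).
In row 1, 1 replaces 2 (the leftmost entry greater than 1); 2 is bumped to row 2. In row 2, 2 replaces 4 (the leftmost entry greater than 2); 4 is bumped to row 3. In row 3, 4 replaces 5 (the leftmost entry greater than 4); 5 is bumped to row 4. 5 starts a new row 4. The new tableau is [[1, 3], [2], [4], [5]].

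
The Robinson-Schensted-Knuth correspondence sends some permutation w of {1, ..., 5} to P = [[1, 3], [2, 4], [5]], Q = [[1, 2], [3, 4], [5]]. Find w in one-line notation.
2 5 1 4 3

Reverse the RSK construction: for i from n down to 1, find the cell of Q containing i, remove the entry at that cell from P, and reverse-bump it up through P; the value ejected from row 1 is w(i).

Step i=5: Q has 5 at row 3, column 1; remove 5 from row 3 of P and reverse-bump: 5 enters row 2 and ejects 4; 4 enters row 1 and ejects 3. So w(5) = 3. P is now [[1, 4], [2, 5]].
Step i=4: Q has 4 at row 2, column 2; remove 5 from row 2 of P and reverse-bump: 5 enters row 1 and ejects 4. So w(4) = 4. P is now [[1, 5], [2]].
Step i=3: Q has 3 at row 2, column 1; remove 2 from row 2 of P and reverse-bump: 2 enters row 1 and ejects 1. So w(3) = 1. P is now [[2, 5]].
Step i=2: Q has 2 at row 1, column 2; remove that cell from P, ejecting 5. So w(2) = 5. P is now [[2]].
Step i=1: Q has 1 at row 1, column 1; remove that cell from P, ejecting 2. So w(1) = 2. P is now [].

So w = 2 5 1 4 3.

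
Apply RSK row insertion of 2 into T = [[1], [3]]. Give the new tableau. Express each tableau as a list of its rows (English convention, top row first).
[[1, 2], [3]]

2 is larger than every entry of row 1, so it is appended to row 1. The new tableau is [[1, 2], [3]].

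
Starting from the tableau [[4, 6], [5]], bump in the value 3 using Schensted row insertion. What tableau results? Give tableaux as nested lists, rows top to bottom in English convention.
[[3, 6], [4], [5]]

In row 1, 3 replaces 4 (the leftmost entry greater than 3); 4 is bumped to row 2. In row 2, 4 replaces 5 (the leftmost entry greater than 4); 5 is bumped to row 3. 5 starts a new row 3. The new tableau is [[3, 6], [4], [5]].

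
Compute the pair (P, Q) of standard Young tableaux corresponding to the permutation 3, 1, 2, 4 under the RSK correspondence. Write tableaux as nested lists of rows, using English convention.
Insert each entry of the permutation into P by Schensted row insertion, recording in Q the position of each new cell.

Insert 3: appended to row 1. P = [[3]].
Insert 1: 1 bumps 3 from row 1; 3 starts row 2. P = [[1], [3]].
Insert 2: appended to row 1. P = [[1, 2], [3]].
Insert 4: appended to row 1. P = [[1, 2, 4], [3]].

So P = [[1, 2, 4], [3]], Q = [[1, 3, 4], [2]].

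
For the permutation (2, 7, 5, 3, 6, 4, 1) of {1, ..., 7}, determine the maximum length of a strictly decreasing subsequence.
4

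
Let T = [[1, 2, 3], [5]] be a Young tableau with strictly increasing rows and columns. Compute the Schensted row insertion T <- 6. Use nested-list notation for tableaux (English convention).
[[1, 2, 3, 6], [5]]

6 is larger than every entry of row 1, so it is appended to row 1. The new tableau is [[1, 2, 3, 6], [5]].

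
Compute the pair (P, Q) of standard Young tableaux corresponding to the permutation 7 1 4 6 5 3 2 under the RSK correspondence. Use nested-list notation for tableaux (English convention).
Insert each entry of the permutation into P by Schensted row insertion, recording in Q the position of each new cell.

Insert 7: appended to row 1. P = [[7]], Q = [[1]].
Insert 1: 1 bumps 7 from row 1; 7 starts row 2. P = [[1], [7]], Q = [[1], [2]].
Insert 4: appended to row 1. P = [[1, 4], [7]], Q = [[1, 3], [2]].
Insert 6: appended to row 1. P = [[1, 4, 6], [7]], Q = [[1, 3, 4], [2]].
Insert 5: 5 bumps 6 from row 1; 6 bumps 7 from row 2; 7 starts row 3. P = [[1, 4, 5], [6], [7]], Q = [[1, 3, 4], [2], [5]].
Insert 3: 3 bumps 4 from row 1; 4 bumps 6 from row 2; 6 bumps 7 from row 3; 7 starts row 4. P = [[1, 3, 5], [4], [6], [7]], Q = [[1, 3, 4], [2], [5], [6]].
Insert 2: 2 bumps 3 from row 1; 3 bumps 4 from row 2; 4 bumps 6 from row 3; 6 bumps 7 from row 4; 7 starts row 5. P = [[1, 2, 5], [3], [4], [6], [7]], Q = [[1, 3, 4], [2], [5], [6], [7]].

So P = [[1, 2, 5], [3], [4], [6], [7]], Q = [[1, 3, 4], [2], [5], [6], [7]].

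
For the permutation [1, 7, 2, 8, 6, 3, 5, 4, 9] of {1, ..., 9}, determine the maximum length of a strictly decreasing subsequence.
4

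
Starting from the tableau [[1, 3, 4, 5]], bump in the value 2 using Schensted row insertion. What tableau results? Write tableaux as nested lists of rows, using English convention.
[[1, 2, 4, 5], [3]]

In row 1, 2 replaces 3 (the leftmost entry greater than 2); 3 is bumped to row 2. 3 starts a new row 2. The new tableau is [[1, 2, 4, 5], [3]].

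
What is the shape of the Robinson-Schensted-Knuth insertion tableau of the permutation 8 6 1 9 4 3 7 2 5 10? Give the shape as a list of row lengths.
Row-insert each entry into an empty tableau.

After inserting 8: P = [[8]].
After inserting 6: P = [[6], [8]].
After inserting 1: P = [[1], [6], [8]].
After inserting 9: P = [[1, 9], [6], [8]].
After inserting 4: P = [[1, 4], [6, 9], [8]].
After inserting 3: P = [[1, 3], [4, 9], [6], [8]].
After inserting 7: P = [[1, 3, 7], [4, 9], [6], [8]].
After inserting 2: P = [[1, 2, 7], [3, 9], [4], [6], [8]].
After inserting 5: P = [[1, 2, 5], [3, 7], [4, 9], [6], [8]].
After inserting 10: P = [[1, 2, 5, 10], [3, 7], [4, 9], [6], [8]].

The final insertion tableau P = [[1, 2, 5, 10], [3, 7], [4, 9], [6], [8]] has shape [4, 2, 2, 1, 1].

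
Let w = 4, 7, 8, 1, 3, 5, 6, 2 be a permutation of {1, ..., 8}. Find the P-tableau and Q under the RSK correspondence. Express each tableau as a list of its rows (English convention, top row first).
Insert each entry of the permutation into P by Schensted row insertion, recording in Q the position of each new cell.

After inserting 4: P = [[4]].
After inserting 7: P = [[4, 7]].
After inserting 8: P = [[4, 7, 8]].
After inserting 1: P = [[1, 7, 8], [4]].
After inserting 3: P = [[1, 3, 8], [4, 7]].
After inserting 5: P = [[1, 3, 5], [4, 7, 8]].
After inserting 6: P = [[1, 3, 5, 6], [4, 7, 8]].
After inserting 2: P = [[1, 2, 5, 6], [3, 7, 8], [4]].

So P = [[1, 2, 5, 6], [3, 7, 8], [4]], Q = [[1, 2, 3, 7], [4, 5, 6], [8]].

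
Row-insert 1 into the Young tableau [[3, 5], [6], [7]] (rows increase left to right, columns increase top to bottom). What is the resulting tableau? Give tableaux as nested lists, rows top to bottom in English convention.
In row 1, 1 replaces 3 (the leftmost entry greater than 1); 3 is bumped to row 2. In row 2, 3 replaces 6 (the leftmost entry greater than 3); 6 is bumped to row 3. In row 3, 6 replaces 7 (the leftmost entry greater than 6); 7 is bumped to row 4. 7 starts a new row 4. The new tableau is [[1, 5], [3], [6], [7]].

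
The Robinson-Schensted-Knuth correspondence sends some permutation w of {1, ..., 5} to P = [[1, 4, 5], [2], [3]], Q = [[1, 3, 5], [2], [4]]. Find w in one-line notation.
3 2 4 1 5

Reverse RSK: for i = n, n-1, ..., 1, locate i in Q, remove the corresponding corner cell from P, and reverse-bump its entry up through P; the value ejected from row 1 is w(i).

So w = 3 2 4 1 5.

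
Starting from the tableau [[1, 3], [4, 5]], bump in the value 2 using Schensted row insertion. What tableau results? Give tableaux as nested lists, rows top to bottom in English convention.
In row 1, 2 replaces 3 (the leftmost entry greater than 2); 3 is bumped to row 2. In row 2, 3 replaces 4 (the leftmost entry greater than 3); 4 is bumped to row 3. 4 starts a new row 3. The new tableau is [[1, 2], [3, 5], [4]].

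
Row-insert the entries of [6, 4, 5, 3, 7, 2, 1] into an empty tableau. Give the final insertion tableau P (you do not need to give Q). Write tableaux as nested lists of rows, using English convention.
Insert 6: appended to row 1. P = [[6]].
Insert 4: 4 bumps 6 from row 1; 6 starts row 2. P = [[4], [6]].
Insert 5: appended to row 1. P = [[4, 5], [6]].
Insert 3: 3 bumps 4 from row 1; 4 bumps 6 from row 2; 6 starts row 3. P = [[3, 5], [4], [6]].
Insert 7: appended to row 1. P = [[3, 5, 7], [4], [6]].
Insert 2: 2 bumps 3 from row 1; 3 bumps 4 from row 2; 4 bumps 6 from row 3; 6 starts row 4. P = [[2, 5, 7], [3], [4], [6]].
Insert 1: 1 bumps 2 from row 1; 2 bumps 3 from row 2; 3 bumps 4 from row 3; 4 bumps 6 from row 4; 6 starts row 5. P = [[1, 5, 7], [2], [3], [4], [6]].

So P = [[1, 5, 7], [2], [3], [4], [6]].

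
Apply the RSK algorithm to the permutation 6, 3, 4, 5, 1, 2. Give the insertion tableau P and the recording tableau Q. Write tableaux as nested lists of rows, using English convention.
P = [[1, 2, 5], [3, 4], [6]], Q = [[1, 3, 4], [2, 6], [5]]

Insert each entry of the permutation into P by Schensted row insertion, recording in Q the position of each new cell.

Insert 6: appended to row 1. P = [[6]], Q = [[1]].
Insert 3: 3 bumps 6 from row 1; 6 starts row 2. P = [[3], [6]], Q = [[1], [2]].
Insert 4: appended to row 1. P = [[3, 4], [6]], Q = [[1, 3], [2]].
Insert 5: appended to row 1. P = [[3, 4, 5], [6]], Q = [[1, 3, 4], [2]].
Insert 1: 1 bumps 3 from row 1; 3 bumps 6 from row 2; 6 starts row 3. P = [[1, 4, 5], [3], [6]], Q = [[1, 3, 4], [2], [5]].
Insert 2: 2 bumps 4 from row 1; 4 appends to row 2. P = [[1, 2, 5], [3, 4], [6]], Q = [[1, 3, 4], [2, 6], [5]].

So P = [[1, 2, 5], [3, 4], [6]], Q = [[1, 3, 4], [2, 6], [5]].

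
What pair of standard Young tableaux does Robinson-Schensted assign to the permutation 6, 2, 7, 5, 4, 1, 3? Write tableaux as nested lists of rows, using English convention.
Insert each entry of the permutation into P by Schensted row insertion, recording in Q the position of each new cell.

After inserting 6: P = [[6]].
After inserting 2: P = [[2], [6]].
After inserting 7: P = [[2, 7], [6]].
After inserting 5: P = [[2, 5], [6, 7]].
After inserting 4: P = [[2, 4], [5, 7], [6]].
After inserting 1: P = [[1, 4], [2, 7], [5], [6]].
After inserting 3: P = [[1, 3], [2, 4], [5, 7], [6]].

So P = [[1, 3], [2, 4], [5, 7], [6]], Q = [[1, 3], [2, 4], [5, 7], [6]].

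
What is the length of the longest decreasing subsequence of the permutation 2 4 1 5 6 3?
2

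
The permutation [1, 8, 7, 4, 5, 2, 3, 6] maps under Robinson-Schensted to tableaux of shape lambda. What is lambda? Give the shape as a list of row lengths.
[4, 2, 1, 1]

Row-insert each entry into an empty tableau.

After inserting 1: P = [[1]].
After inserting 8: P = [[1, 8]].
After inserting 7: P = [[1, 7], [8]].
After inserting 4: P = [[1, 4], [7], [8]].
After inserting 5: P = [[1, 4, 5], [7], [8]].
After inserting 2: P = [[1, 2, 5], [4], [7], [8]].
After inserting 3: P = [[1, 2, 3], [4, 5], [7], [8]].
After inserting 6: P = [[1, 2, 3, 6], [4, 5], [7], [8]].

The final insertion tableau P = [[1, 2, 3, 6], [4, 5], [7], [8]] has shape [4, 2, 1, 1].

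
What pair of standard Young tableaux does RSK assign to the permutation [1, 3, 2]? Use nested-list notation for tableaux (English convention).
Insert each entry of the permutation into P by Schensted row insertion, recording in Q the position of each new cell.

After inserting 1: P = [[1]].
After inserting 3: P = [[1, 3]].
After inserting 2: P = [[1, 2], [3]].

So P = [[1, 2], [3]], Q = [[1, 2], [3]].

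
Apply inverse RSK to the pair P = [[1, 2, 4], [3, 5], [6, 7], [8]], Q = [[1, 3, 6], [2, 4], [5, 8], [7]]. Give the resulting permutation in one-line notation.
Reverse the RSK construction: for i from n down to 1, find the cell of Q containing i, remove the entry at that cell from P, and reverse-bump it up through P; the value ejected from row 1 is w(i).

Step i=8: Q has 8 at row 3, column 2; remove 7 from row 3 of P and reverse-bump: 7 enters row 2 and ejects 5; 5 enters row 1 and ejects 4. So w(8) = 4. P is now [[1, 2, 5], [3, 7], [6], [8]].
Step i=7: Q has 7 at row 4, column 1; remove 8 from row 4 of P and reverse-bump: 8 enters row 3 and ejects 6; 6 enters row 2 and ejects 3; 3 enters row 1 and ejects 2. So w(7) = 2. P is now [[1, 3, 5], [6, 7], [8]].
Step i=6: Q has 6 at row 1, column 3; remove that cell from P, ejecting 5. So w(6) = 5. P is now [[1, 3], [6, 7], [8]].
Step i=5: Q has 5 at row 3, column 1; remove 8 from row 3 of P and reverse-bump: 8 enters row 2 and ejects 7; 7 enters row 1 and ejects 3. So w(5) = 3. P is now [[1, 7], [6, 8]].
Step i=4: Q has 4 at row 2, column 2; remove 8 from row 2 of P and reverse-bump: 8 enters row 1 and ejects 7. So w(4) = 7. P is now [[1, 8], [6]].
Step i=3: Q has 3 at row 1, column 2; remove that cell from P, ejecting 8. So w(3) = 8. P is now [[1], [6]].
Step i=2: Q has 2 at row 2, column 1; remove 6 from row 2 of P and reverse-bump: 6 enters row 1 and ejects 1. So w(2) = 1. P is now [[6]].
Step i=1: Q has 1 at row 1, column 1; remove that cell from P, ejecting 6. So w(1) = 6. P is now [].

So w = 6 1 8 7 3 5 2 4.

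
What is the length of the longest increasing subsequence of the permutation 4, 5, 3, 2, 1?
2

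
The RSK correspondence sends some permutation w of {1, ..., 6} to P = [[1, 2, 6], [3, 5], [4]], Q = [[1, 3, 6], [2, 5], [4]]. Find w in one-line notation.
4 3 5 1 2 6

Reverse the RSK construction: for i from n down to 1, find the cell of Q containing i, remove the entry at that cell from P, and reverse-bump it up through P; the value ejected from row 1 is w(i).

Step i=6: Q has 6 at row 1, column 3; remove that cell from P, ejecting 6. So w(6) = 6. P is now [[1, 2], [3, 5], [4]].
Step i=5: Q has 5 at row 2, column 2; remove 5 from row 2 of P and reverse-bump: 5 enters row 1 and ejects 2. So w(5) = 2. P is now [[1, 5], [3], [4]].
Step i=4: Q has 4 at row 3, column 1; remove 4 from row 3 of P and reverse-bump: 4 enters row 2 and ejects 3; 3 enters row 1 and ejects 1. So w(4) = 1. P is now [[3, 5], [4]].
Step i=3: Q has 3 at row 1, column 2; remove that cell from P, ejecting 5. So w(3) = 5. P is now [[3], [4]].
Step i=2: Q has 2 at row 2, column 1; remove 4 from row 2 of P and reverse-bump: 4 enters row 1 and ejects 3. So w(2) = 3. P is now [[4]].
Step i=1: Q has 1 at row 1, column 1; remove that cell from P, ejecting 4. So w(1) = 4. P is now [].

So w = 4 3 5 1 2 6.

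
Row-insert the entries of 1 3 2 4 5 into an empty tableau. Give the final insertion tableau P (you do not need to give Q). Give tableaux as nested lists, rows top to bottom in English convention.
After inserting 1: P = [[1]].
After inserting 3: P = [[1, 3]].
After inserting 2: P = [[1, 2], [3]].
After inserting 4: P = [[1, 2, 4], [3]].
After inserting 5: P = [[1, 2, 4, 5], [3]].

So P = [[1, 2, 4, 5], [3]].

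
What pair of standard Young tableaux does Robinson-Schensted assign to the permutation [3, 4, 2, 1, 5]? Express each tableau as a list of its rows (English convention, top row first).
P = [[1, 4, 5], [2], [3]], Q = [[1, 2, 5], [3], [4]]

Insert each entry of the permutation into P by Schensted row insertion, recording in Q the position of each new cell.

Insert 3: appended to row 1. P = [[3]].
Insert 4: appended to row 1. P = [[3, 4]].
Insert 2: 2 bumps 3 from row 1; 3 starts row 2. P = [[2, 4], [3]].
Insert 1: 1 bumps 2 from row 1; 2 bumps 3 from row 2; 3 starts row 3. P = [[1, 4], [2], [3]].
Insert 5: appended to row 1. P = [[1, 4, 5], [2], [3]].

So P = [[1, 4, 5], [2], [3]], Q = [[1, 2, 5], [3], [4]].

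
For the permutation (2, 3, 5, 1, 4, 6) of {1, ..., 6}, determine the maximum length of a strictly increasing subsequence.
4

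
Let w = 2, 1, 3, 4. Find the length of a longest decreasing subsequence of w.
2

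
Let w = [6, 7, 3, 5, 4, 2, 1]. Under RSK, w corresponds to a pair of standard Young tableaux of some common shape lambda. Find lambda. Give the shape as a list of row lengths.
RSK row insertion gives P = [[1, 4], [2, 7], [3], [5], [6]], which has shape [2, 2, 1, 1, 1].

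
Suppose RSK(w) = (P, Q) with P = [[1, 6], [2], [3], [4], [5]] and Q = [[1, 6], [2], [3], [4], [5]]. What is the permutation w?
5 4 3 2 1 6

Reverse the RSK construction: for i from n down to 1, find the cell of Q containing i, remove the entry at that cell from P, and reverse-bump it up through P; the value ejected from row 1 is w(i).

Step i=6: Q has 6 at row 1, column 2; remove that cell from P, ejecting 6. So w(6) = 6. P is now [[1], [2], [3], [4], [5]].
Step i=5: Q has 5 at row 5, column 1; remove 5 from row 5 of P and reverse-bump: 5 enters row 4 and ejects 4; 4 enters row 3 and ejects 3; 3 enters row 2 and ejects 2; 2 enters row 1 and ejects 1. So w(5) = 1. P is now [[2], [3], [4], [5]].
Step i=4: Q has 4 at row 4, column 1; remove 5 from row 4 of P and reverse-bump: 5 enters row 3 and ejects 4; 4 enters row 2 and ejects 3; 3 enters row 1 and ejects 2. So w(4) = 2. P is now [[3], [4], [5]].
Step i=3: Q has 3 at row 3, column 1; remove 5 from row 3 of P and reverse-bump: 5 enters row 2 and ejects 4; 4 enters row 1 and ejects 3. So w(3) = 3. P is now [[4], [5]].
Step i=2: Q has 2 at row 2, column 1; remove 5 from row 2 of P and reverse-bump: 5 enters row 1 and ejects 4. So w(2) = 4. P is now [[5]].
Step i=1: Q has 1 at row 1, column 1; remove that cell from P, ejecting 5. So w(1) = 5. P is now [].

So w = 5 4 3 2 1 6.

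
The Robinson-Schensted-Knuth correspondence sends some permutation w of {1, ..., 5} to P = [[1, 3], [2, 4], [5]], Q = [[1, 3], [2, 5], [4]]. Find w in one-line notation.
Reverse the RSK construction: for i from n down to 1, find the cell of Q containing i, remove the entry at that cell from P, and reverse-bump it up through P; the value ejected from row 1 is w(i).

Step i=5: Q has 5 at row 2, column 2; remove 4 from row 2 of P and reverse-bump: 4 enters row 1 and ejects 3. So w(5) = 3. P is now [[1, 4], [2], [5]].
Step i=4: Q has 4 at row 3, column 1; remove 5 from row 3 of P and reverse-bump: 5 enters row 2 and ejects 2; 2 enters row 1 and ejects 1. So w(4) = 1. P is now [[2, 4], [5]].
Step i=3: Q has 3 at row 1, column 2; remove that cell from P, ejecting 4. So w(3) = 4. P is now [[2], [5]].
Step i=2: Q has 2 at row 2, column 1; remove 5 from row 2 of P and reverse-bump: 5 enters row 1 and ejects 2. So w(2) = 2. P is now [[5]].
Step i=1: Q has 1 at row 1, column 1; remove that cell from P, ejecting 5. So w(1) = 5. P is now [].

So w = 5 2 4 1 3.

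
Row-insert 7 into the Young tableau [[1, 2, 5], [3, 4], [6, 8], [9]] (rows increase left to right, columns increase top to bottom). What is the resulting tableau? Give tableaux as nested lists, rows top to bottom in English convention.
7 is larger than every entry of row 1, so it is appended to row 1. The new tableau is [[1, 2, 5, 7], [3, 4], [6, 8], [9]].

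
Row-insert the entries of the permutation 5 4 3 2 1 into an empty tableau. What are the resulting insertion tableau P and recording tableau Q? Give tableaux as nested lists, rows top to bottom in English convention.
P = [[1], [2], [3], [4], [5]], Q = [[1], [2], [3], [4], [5]]

Insert each entry of the permutation into P by Schensted row insertion, recording in Q the position of each new cell.

Insert 5: appended to row 1. P = [[5]], Q = [[1]].
Insert 4: 4 bumps 5 from row 1; 5 starts row 2. P = [[4], [5]], Q = [[1], [2]].
Insert 3: 3 bumps 4 from row 1; 4 bumps 5 from row 2; 5 starts row 3. P = [[3], [4], [5]], Q = [[1], [2], [3]].
Insert 2: 2 bumps 3 from row 1; 3 bumps 4 from row 2; 4 bumps 5 from row 3; 5 starts row 4. P = [[2], [3], [4], [5]], Q = [[1], [2], [3], [4]].
Insert 1: 1 bumps 2 from row 1; 2 bumps 3 from row 2; 3 bumps 4 from row 3; 4 bumps 5 from row 4; 5 starts row 5. P = [[1], [2], [3], [4], [5]], Q = [[1], [2], [3], [4], [5]].

So P = [[1], [2], [3], [4], [5]], Q = [[1], [2], [3], [4], [5]].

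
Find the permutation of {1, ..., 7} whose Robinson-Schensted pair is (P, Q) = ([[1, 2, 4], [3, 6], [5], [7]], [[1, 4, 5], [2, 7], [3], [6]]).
Reverse the RSK construction: for i from n down to 1, find the cell of Q containing i, remove the entry at that cell from P, and reverse-bump it up through P; the value ejected from row 1 is w(i).

Step i=7: Q has 7 at row 2, column 2; remove 6 from row 2 of P and reverse-bump: 6 enters row 1 and ejects 4. So w(7) = 4. P is now [[1, 2, 6], [3], [5], [7]].
Step i=6: Q has 6 at row 4, column 1; remove 7 from row 4 of P and reverse-bump: 7 enters row 3 and ejects 5; 5 enters row 2 and ejects 3; 3 enters row 1 and ejects 2. So w(6) = 2. P is now [[1, 3, 6], [5], [7]].
Step i=5: Q has 5 at row 1, column 3; remove that cell from P, ejecting 6. So w(5) = 6. P is now [[1, 3], [5], [7]].
Step i=4: Q has 4 at row 1, column 2; remove that cell from P, ejecting 3. So w(4) = 3. P is now [[1], [5], [7]].
Step i=3: Q has 3 at row 3, column 1; remove 7 from row 3 of P and reverse-bump: 7 enters row 2 and ejects 5; 5 enters row 1 and ejects 1. So w(3) = 1. P is now [[5], [7]].
Step i=2: Q has 2 at row 2, column 1; remove 7 from row 2 of P and reverse-bump: 7 enters row 1 and ejects 5. So w(2) = 5. P is now [[7]].
Step i=1: Q has 1 at row 1, column 1; remove that cell from P, ejecting 7. So w(1) = 7. P is now [].

So w = 7 5 1 3 6 2 4.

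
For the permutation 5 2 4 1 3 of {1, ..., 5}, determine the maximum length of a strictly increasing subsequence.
2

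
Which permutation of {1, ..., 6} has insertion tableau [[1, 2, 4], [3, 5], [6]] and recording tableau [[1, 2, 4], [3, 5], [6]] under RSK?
1 3 2 6 5 4

Reverse the RSK construction: for i from n down to 1, find the cell of Q containing i, remove the entry at that cell from P, and reverse-bump it up through P; the value ejected from row 1 is w(i).

Step i=6: Q has 6 at row 3, column 1; remove 6 from row 3 of P and reverse-bump: 6 enters row 2 and ejects 5; 5 enters row 1 and ejects 4. So w(6) = 4. P is now [[1, 2, 5], [3, 6]].
Step i=5: Q has 5 at row 2, column 2; remove 6 from row 2 of P and reverse-bump: 6 enters row 1 and ejects 5. So w(5) = 5. P is now [[1, 2, 6], [3]].
Step i=4: Q has 4 at row 1, column 3; remove that cell from P, ejecting 6. So w(4) = 6. P is now [[1, 2], [3]].
Step i=3: Q has 3 at row 2, column 1; remove 3 from row 2 of P and reverse-bump: 3 enters row 1 and ejects 2. So w(3) = 2. P is now [[1, 3]].
Step i=2: Q has 2 at row 1, column 2; remove that cell from P, ejecting 3. So w(2) = 3. P is now [[1]].
Step i=1: Q has 1 at row 1, column 1; remove that cell from P, ejecting 1. So w(1) = 1. P is now [].

So w = 1 3 2 6 5 4.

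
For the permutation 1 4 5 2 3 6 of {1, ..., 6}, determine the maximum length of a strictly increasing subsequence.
4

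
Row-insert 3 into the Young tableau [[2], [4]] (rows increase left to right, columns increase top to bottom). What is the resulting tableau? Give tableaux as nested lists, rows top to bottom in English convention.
[[2, 3], [4]]

3 is larger than every entry of row 1, so it is appended to row 1. The new tableau is [[2, 3], [4]].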